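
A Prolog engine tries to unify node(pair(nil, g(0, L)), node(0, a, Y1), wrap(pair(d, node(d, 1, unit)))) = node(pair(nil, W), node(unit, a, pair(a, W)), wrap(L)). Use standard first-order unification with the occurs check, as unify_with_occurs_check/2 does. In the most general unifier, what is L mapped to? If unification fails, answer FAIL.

FAIL

Decompose node/3: pair(nil, g(0, L)) = pair(nil, W),  node(0, a, Y1) = node(unit, a, pair(a, W)),  wrap(pair(d, node(d, 1, unit))) = wrap(L).
Decompose pair/2: nil = nil,  g(0, L) = W.
Delete trivial equation nil = nil.
Bind W := g(0, L); substituting into the one remaining equation that mentions W gives: node(0, a, Y1) = node(unit, a, pair(a, g(0, L))).
Decompose node/3: 0 = unit,  a = a,  Y1 = pair(a, g(0, L)).
Clash: constants 0 and unit differ; no unifier exists.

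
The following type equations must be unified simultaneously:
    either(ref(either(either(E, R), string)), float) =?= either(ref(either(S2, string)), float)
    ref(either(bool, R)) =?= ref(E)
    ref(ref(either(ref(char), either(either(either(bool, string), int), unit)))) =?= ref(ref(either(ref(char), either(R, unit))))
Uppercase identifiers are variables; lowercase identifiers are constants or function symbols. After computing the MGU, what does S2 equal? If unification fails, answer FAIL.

Decompose either/2: ref(either(either(E, R), string)) =?= ref(either(S2, string)),  float =?= float.
Decompose ref/1: either(either(E, R), string) =?= either(S2, string).
Decompose either/2: either(E, R) =?= S2,  string =?= string.
Bind S2 := either(E, R); no other remaining equation mentions S2.
Delete trivial equation string =?= string.
Delete trivial equation float =?= float.
Decompose ref/1: either(bool, R) =?= E.
Bind E := either(bool, R); no other remaining equation mentions E. Substituting into the earlier binding gives S2 := either(either(bool, R), R).
Decompose ref/1: ref(either(ref(char), either(either(either(bool, string), int), unit))) =?= ref(either(ref(char), either(R, unit))).
Decompose ref/1: either(ref(char), either(either(either(bool, string), int), unit)) =?= either(ref(char), either(R, unit)).
Decompose either/2: ref(char) =?= ref(char),  either(either(either(bool, string), int), unit) =?= either(R, unit).
Delete trivial equation ref(char) =?= ref(char).
Decompose either/2: either(either(bool, string), int) =?= R,  unit =?= unit.
Bind R := either(either(bool, string), int); no other remaining equation mentions R. Substituting into the earlier bindings gives S2 := either(either(bool, either(either(bool, string), int)), either(either(bool, string), int)), E := either(bool, either(either(bool, string), int)).
Delete trivial equation unit =?= unit.
MGU = { S2 -> either(either(bool, either(either(bool, string), int)), either(either(bool, string), int)), E -> either(bool, either(either(bool, string), int)), R -> either(either(bool, string), int) }, so S2 -> either(either(bool, either(either(bool, string), int)), either(either(bool, string), int)).

either(either(bool, either(either(bool, string), int)), either(either(bool, string), int))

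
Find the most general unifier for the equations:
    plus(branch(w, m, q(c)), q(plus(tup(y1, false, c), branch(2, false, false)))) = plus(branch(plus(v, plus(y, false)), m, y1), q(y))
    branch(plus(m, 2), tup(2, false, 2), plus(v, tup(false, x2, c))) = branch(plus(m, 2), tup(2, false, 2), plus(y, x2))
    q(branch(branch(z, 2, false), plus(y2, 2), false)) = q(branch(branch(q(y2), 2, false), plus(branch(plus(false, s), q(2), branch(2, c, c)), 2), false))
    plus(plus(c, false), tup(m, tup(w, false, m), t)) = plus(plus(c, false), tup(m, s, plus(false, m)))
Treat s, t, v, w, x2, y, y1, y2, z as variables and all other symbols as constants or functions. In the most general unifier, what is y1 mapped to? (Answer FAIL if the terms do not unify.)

Decompose plus/2: branch(w, m, q(c)) = branch(plus(v, plus(y, false)), m, y1),  q(plus(tup(y1, false, c), branch(2, false, false))) = q(y).
Decompose branch/3: w = plus(v, plus(y, false)),  m = m,  q(c) = y1.
Bind w := plus(v, plus(y, false)); substituting into the one remaining equation that mentions w gives: plus(plus(c, false), tup(m, tup(plus(v, plus(y, false)), false, m), t)) = plus(plus(c, false), tup(m, s, plus(false, m))).
Delete trivial equation m = m.
Bind y1 := q(c); substituting into the one remaining equation that mentions y1 gives: q(plus(tup(q(c), false, c), branch(2, false, false))) = q(y).
Decompose q/1: plus(tup(q(c), false, c), branch(2, false, false)) = y.
Bind y := plus(tup(q(c), false, c), branch(2, false, false)); substituting into the 2 remaining equations that mention y gives: branch(plus(m, 2), tup(2, false, 2), plus(v, tup(false, x2, c))) = branch(plus(m, 2), tup(2, false, 2), plus(plus(tup(q(c), false, c), branch(2, false, false)), x2)),  plus(plus(c, false), tup(m, tup(plus(v, plus(plus(tup(q(c), false, c), branch(2, false, false)), false)), false, m), t)) = plus(plus(c, false), tup(m, s, plus(false, m))). Substituting into the earlier binding gives w := plus(v, plus(plus(tup(q(c), false, c), branch(2, false, false)), false)).
Decompose branch/3: plus(m, 2) = plus(m, 2),  tup(2, false, 2) = tup(2, false, 2),  plus(v, tup(false, x2, c)) = plus(plus(tup(q(c), false, c), branch(2, false, false)), x2).
Delete trivial equation plus(m, 2) = plus(m, 2).
Delete trivial equation tup(2, false, 2) = tup(2, false, 2).
Decompose plus/2: v = plus(tup(q(c), false, c), branch(2, false, false)),  tup(false, x2, c) = x2.
Bind v := plus(tup(q(c), false, c), branch(2, false, false)); substituting into the one remaining equation that mentions v gives: plus(plus(c, false), tup(m, tup(plus(plus(tup(q(c), false, c), branch(2, false, false)), plus(plus(tup(q(c), false, c), branch(2, false, false)), false)), false, m), t)) = plus(plus(c, false), tup(m, s, plus(false, m))). Substituting into the earlier binding gives w := plus(plus(tup(q(c), false, c), branch(2, false, false)), plus(plus(tup(q(c), false, c), branch(2, false, false)), false)).
Occurs check fails: x2 occurs in tup(false, x2, c); the equation x2 = tup(false, x2, c) has no finite solution.

FAIL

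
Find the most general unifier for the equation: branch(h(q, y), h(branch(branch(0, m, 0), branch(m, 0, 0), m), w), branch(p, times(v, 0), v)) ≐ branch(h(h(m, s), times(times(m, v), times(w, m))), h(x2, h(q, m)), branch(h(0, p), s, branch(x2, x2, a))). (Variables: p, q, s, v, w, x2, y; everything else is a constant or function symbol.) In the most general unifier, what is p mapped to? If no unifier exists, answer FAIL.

FAIL

Decompose branch/3: h(q, y) ≐ h(h(m, s), times(times(m, v), times(w, m))),  h(branch(branch(0, m, 0), branch(m, 0, 0), m), w) ≐ h(x2, h(q, m)),  branch(p, times(v, 0), v) ≐ branch(h(0, p), s, branch(x2, x2, a)).
Decompose h/2: q ≐ h(m, s),  y ≐ times(times(m, v), times(w, m)).
Bind q := h(m, s); substituting into the one remaining equation that mentions q gives: h(branch(branch(0, m, 0), branch(m, 0, 0), m), w) ≐ h(x2, h(h(m, s), m)).
Bind y := times(times(m, v), times(w, m)); no other remaining equation mentions y.
Decompose h/2: branch(branch(0, m, 0), branch(m, 0, 0), m) ≐ x2,  w ≐ h(h(m, s), m).
Bind x2 := branch(branch(0, m, 0), branch(m, 0, 0), m); substituting into the one remaining equation that mentions x2 gives: branch(p, times(v, 0), v) ≐ branch(h(0, p), s, branch(branch(branch(0, m, 0), branch(m, 0, 0), m), branch(branch(0, m, 0), branch(m, 0, 0), m), a)).
Bind w := h(h(m, s), m); no other remaining equation mentions w. Substituting into the earlier binding gives y := times(times(m, v), times(h(h(m, s), m), m)).
Decompose branch/3: p ≐ h(0, p),  times(v, 0) ≐ s,  v ≐ branch(branch(branch(0, m, 0), branch(m, 0, 0), m), branch(branch(0, m, 0), branch(m, 0, 0), m), a).
Occurs check fails: p occurs in h(0, p); the equation p ≐ h(0, p) has no finite solution.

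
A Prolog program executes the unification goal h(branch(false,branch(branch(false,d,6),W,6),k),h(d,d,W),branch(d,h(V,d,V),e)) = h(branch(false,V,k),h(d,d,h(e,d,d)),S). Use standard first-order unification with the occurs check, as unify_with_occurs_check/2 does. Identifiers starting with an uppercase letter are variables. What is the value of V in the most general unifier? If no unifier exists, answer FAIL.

branch(branch(false,d,6),h(e,d,d),6)

Decompose h/3: branch(false,branch(branch(false,d,6),W,6),k) = branch(false,V,k),  h(d,d,W) = h(d,d,h(e,d,d)),  branch(d,h(V,d,V),e) = S.
Decompose branch/3: false = false,  branch(branch(false,d,6),W,6) = V,  k = k.
Delete trivial equation false = false.
Bind V := branch(branch(false,d,6),W,6); substituting into the one remaining equation that mentions V gives: branch(d,h(branch(branch(false,d,6),W,6),d,branch(branch(false,d,6),W,6)),e) = S.
Delete trivial equation k = k.
Decompose h/3: d = d,  d = d,  W = h(e,d,d).
Delete trivial equation d = d.
Delete trivial equation d = d.
Bind W := h(e,d,d); substituting into the remaining equation gives: branch(d,h(branch(branch(false,d,6),h(e,d,d),6),d,branch(branch(false,d,6),h(e,d,d),6)),e) = S. Substituting into the earlier binding gives V := branch(branch(false,d,6),h(e,d,d),6).
Bind S := branch(d,h(branch(branch(false,d,6),h(e,d,d),6),d,branch(branch(false,d,6),h(e,d,d),6)),e).
MGU = { V ↦ branch(branch(false,d,6),h(e,d,d),6), W ↦ h(e,d,d), S ↦ branch(d,h(branch(branch(false,d,6),h(e,d,d),6),d,branch(branch(false,d,6),h(e,d,d),6)),e) }, so V ↦ branch(branch(false,d,6),h(e,d,d),6).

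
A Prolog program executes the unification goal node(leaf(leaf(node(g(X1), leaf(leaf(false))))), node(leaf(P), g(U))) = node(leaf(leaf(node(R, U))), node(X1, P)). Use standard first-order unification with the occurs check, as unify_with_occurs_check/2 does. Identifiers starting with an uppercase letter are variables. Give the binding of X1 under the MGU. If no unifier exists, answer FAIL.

Decompose node/2: leaf(leaf(node(g(X1), leaf(leaf(false))))) = leaf(leaf(node(R, U))),  node(leaf(P), g(U)) = node(X1, P).
Decompose leaf/1: leaf(node(g(X1), leaf(leaf(false)))) = leaf(node(R, U)).
Decompose leaf/1: node(g(X1), leaf(leaf(false))) = node(R, U).
Decompose node/2: g(X1) = R,  leaf(leaf(false)) = U.
Bind R := g(X1); no other remaining equation mentions R.
Bind U := leaf(leaf(false)); substituting into the remaining equation gives: node(leaf(P), g(leaf(leaf(false)))) = node(X1, P).
Decompose node/2: leaf(P) = X1,  g(leaf(leaf(false))) = P.
Bind X1 := leaf(P); no other remaining equation mentions X1. Substituting into the earlier binding gives R := g(leaf(P)).
Bind P := g(leaf(leaf(false))). Substituting into the earlier bindings gives R := g(leaf(g(leaf(leaf(false))))), X1 := leaf(g(leaf(leaf(false)))).
MGU = { R = g(leaf(g(leaf(leaf(false))))), U = leaf(leaf(false)), X1 = leaf(g(leaf(leaf(false)))), P = g(leaf(leaf(false))) }, so X1 = leaf(g(leaf(leaf(false)))).

leaf(g(leaf(leaf(false))))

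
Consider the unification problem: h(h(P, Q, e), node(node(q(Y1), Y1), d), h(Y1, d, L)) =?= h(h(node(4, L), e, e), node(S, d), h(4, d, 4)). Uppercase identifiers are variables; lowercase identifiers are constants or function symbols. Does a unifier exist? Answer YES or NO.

Decompose h/3: h(P, Q, e) =?= h(node(4, L), e, e),  node(node(q(Y1), Y1), d) =?= node(S, d),  h(Y1, d, L) =?= h(4, d, 4).
Decompose h/3: P =?= node(4, L),  Q =?= e,  e =?= e.
Bind P := node(4, L); no other remaining equation mentions P.
Bind Q := e; no other remaining equation mentions Q.
Delete trivial equation e =?= e.
Decompose node/2: node(q(Y1), Y1) =?= S,  d =?= d.
Bind S := node(q(Y1), Y1); no other remaining equation mentions S.
Delete trivial equation d =?= d.
Decompose h/3: Y1 =?= 4,  d =?= d,  L =?= 4.
Bind Y1 := 4; no other remaining equation mentions Y1. Substituting into the earlier binding gives S := node(q(4), 4).
Delete trivial equation d =?= d.
Bind L := 4. Substituting into the earlier binding gives P := node(4, 4).
No equations remain and no clash or occurs-check failure arose, so a unifier exists.

YES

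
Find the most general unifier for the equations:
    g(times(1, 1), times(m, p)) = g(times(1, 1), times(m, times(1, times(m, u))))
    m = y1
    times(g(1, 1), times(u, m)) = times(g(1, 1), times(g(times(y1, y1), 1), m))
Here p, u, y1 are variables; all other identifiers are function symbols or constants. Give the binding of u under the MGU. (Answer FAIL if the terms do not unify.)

g(times(m, m), 1)

Decompose g/2: times(1, 1) = times(1, 1),  times(m, p) = times(m, times(1, times(m, u))).
Delete trivial equation times(1, 1) = times(1, 1).
Decompose times/2: m = m,  p = times(1, times(m, u)).
Delete trivial equation m = m.
Bind p := times(1, times(m, u)); no other remaining equation mentions p.
Bind y1 := m; substituting into the remaining equation gives: times(g(1, 1), times(u, m)) = times(g(1, 1), times(g(times(m, m), 1), m)).
Decompose times/2: g(1, 1) = g(1, 1),  times(u, m) = times(g(times(m, m), 1), m).
Delete trivial equation g(1, 1) = g(1, 1).
Decompose times/2: u = g(times(m, m), 1),  m = m.
Bind u := g(times(m, m), 1); no other remaining equation mentions u. Substituting into the earlier binding gives p := times(1, times(m, g(times(m, m), 1))).
Delete trivial equation m = m.
MGU = { p := times(1, times(m, g(times(m, m), 1))), y1 := m, u := g(times(m, m), 1) }, so u := g(times(m, m), 1).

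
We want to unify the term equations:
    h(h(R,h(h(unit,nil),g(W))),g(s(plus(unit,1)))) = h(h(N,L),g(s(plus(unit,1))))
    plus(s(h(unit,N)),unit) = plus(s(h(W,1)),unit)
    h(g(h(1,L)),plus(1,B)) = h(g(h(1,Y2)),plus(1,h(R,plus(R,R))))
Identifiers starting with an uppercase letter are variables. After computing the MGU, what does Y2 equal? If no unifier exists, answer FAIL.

Decompose h/2: h(R,h(h(unit,nil),g(W))) = h(N,L),  g(s(plus(unit,1))) = g(s(plus(unit,1))).
Decompose h/2: R = N,  h(h(unit,nil),g(W)) = L.
Bind R := N; substituting into the one remaining equation that mentions R gives: h(g(h(1,L)),plus(1,B)) = h(g(h(1,Y2)),plus(1,h(N,plus(N,N)))).
Bind L := h(h(unit,nil),g(W)); substituting into the one remaining equation that mentions L gives: h(g(h(1,h(h(unit,nil),g(W)))),plus(1,B)) = h(g(h(1,Y2)),plus(1,h(N,plus(N,N)))).
Delete trivial equation g(s(plus(unit,1))) = g(s(plus(unit,1))).
Decompose plus/2: s(h(unit,N)) = s(h(W,1)),  unit = unit.
Decompose s/1: h(unit,N) = h(W,1).
Decompose h/2: unit = W,  N = 1.
Bind W := unit; substituting into the one remaining equation that mentions W gives: h(g(h(1,h(h(unit,nil),g(unit)))),plus(1,B)) = h(g(h(1,Y2)),plus(1,h(N,plus(N,N)))). Substituting into the earlier binding gives L := h(h(unit,nil),g(unit)).
Bind N := 1; substituting into the one remaining equation that mentions N gives: h(g(h(1,h(h(unit,nil),g(unit)))),plus(1,B)) = h(g(h(1,Y2)),plus(1,h(1,plus(1,1)))). Substituting into the earlier binding gives R := 1.
Delete trivial equation unit = unit.
Decompose h/2: g(h(1,h(h(unit,nil),g(unit)))) = g(h(1,Y2)),  plus(1,B) = plus(1,h(1,plus(1,1))).
Decompose g/1: h(1,h(h(unit,nil),g(unit))) = h(1,Y2).
Decompose h/2: 1 = 1,  h(h(unit,nil),g(unit)) = Y2.
Delete trivial equation 1 = 1.
Bind Y2 := h(h(unit,nil),g(unit)); no other remaining equation mentions Y2.
Decompose plus/2: 1 = 1,  B = h(1,plus(1,1)).
Delete trivial equation 1 = 1.
Bind B := h(1,plus(1,1)).
MGU = { R ↦ 1, L ↦ h(h(unit,nil),g(unit)), W ↦ unit, N ↦ 1, Y2 ↦ h(h(unit,nil),g(unit)), B ↦ h(1,plus(1,1)) }, so Y2 ↦ h(h(unit,nil),g(unit)).

h(h(unit,nil),g(unit))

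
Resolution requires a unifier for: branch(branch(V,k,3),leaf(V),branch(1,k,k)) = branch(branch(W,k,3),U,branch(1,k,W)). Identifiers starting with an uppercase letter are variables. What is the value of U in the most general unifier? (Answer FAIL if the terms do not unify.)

leaf(k)

Decompose branch/3: branch(V,k,3) = branch(W,k,3),  leaf(V) = U,  branch(1,k,k) = branch(1,k,W).
Decompose branch/3: V = W,  k = k,  3 = 3.
Bind V := W; substituting into the one remaining equation that mentions V gives: leaf(W) = U.
Delete trivial equation k = k.
Delete trivial equation 3 = 3.
Bind U := leaf(W); no other remaining equation mentions U.
Decompose branch/3: 1 = 1,  k = k,  k = W.
Delete trivial equation 1 = 1.
Delete trivial equation k = k.
Bind W := k. Substituting into the earlier bindings gives V := k, U := leaf(k).
MGU = { V -> k, U -> leaf(k), W -> k }, so U -> leaf(k).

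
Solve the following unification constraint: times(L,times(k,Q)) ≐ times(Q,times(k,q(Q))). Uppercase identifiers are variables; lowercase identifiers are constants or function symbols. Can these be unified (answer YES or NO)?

NO

Decompose times/2: L ≐ Q,  times(k,Q) ≐ times(k,q(Q)).
Bind L := Q; no other remaining equation mentions L.
Decompose times/2: k ≐ k,  Q ≐ q(Q).
Delete trivial equation k ≐ k.
Occurs check fails: Q occurs in q(Q); the equation Q ≐ q(Q) has no finite solution.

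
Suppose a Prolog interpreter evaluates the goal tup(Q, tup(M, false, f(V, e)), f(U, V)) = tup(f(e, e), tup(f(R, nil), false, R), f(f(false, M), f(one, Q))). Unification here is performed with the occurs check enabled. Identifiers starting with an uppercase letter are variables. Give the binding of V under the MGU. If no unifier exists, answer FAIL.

f(one, f(e, e))

Decompose tup/3: Q = f(e, e),  tup(M, false, f(V, e)) = tup(f(R, nil), false, R),  f(U, V) = f(f(false, M), f(one, Q)).
Bind Q := f(e, e); substituting into the one remaining equation that mentions Q gives: f(U, V) = f(f(false, M), f(one, f(e, e))).
Decompose tup/3: M = f(R, nil),  false = false,  f(V, e) = R.
Bind M := f(R, nil); substituting into the one remaining equation that mentions M gives: f(U, V) = f(f(false, f(R, nil)), f(one, f(e, e))).
Delete trivial equation false = false.
Bind R := f(V, e); substituting into the remaining equation gives: f(U, V) = f(f(false, f(f(V, e), nil)), f(one, f(e, e))). Substituting into the earlier binding gives M := f(f(V, e), nil).
Decompose f/2: U = f(false, f(f(V, e), nil)),  V = f(one, f(e, e)).
Bind U := f(false, f(f(V, e), nil)); no other remaining equation mentions U.
Bind V := f(one, f(e, e)). Substituting into the earlier bindings gives M := f(f(f(one, f(e, e)), e), nil), R := f(f(one, f(e, e)), e), U := f(false, f(f(f(one, f(e, e)), e), nil)).
MGU = { Q -> f(e, e), M -> f(f(f(one, f(e, e)), e), nil), R -> f(f(one, f(e, e)), e), U -> f(false, f(f(f(one, f(e, e)), e), nil)), V -> f(one, f(e, e)) }, so V -> f(one, f(e, e)).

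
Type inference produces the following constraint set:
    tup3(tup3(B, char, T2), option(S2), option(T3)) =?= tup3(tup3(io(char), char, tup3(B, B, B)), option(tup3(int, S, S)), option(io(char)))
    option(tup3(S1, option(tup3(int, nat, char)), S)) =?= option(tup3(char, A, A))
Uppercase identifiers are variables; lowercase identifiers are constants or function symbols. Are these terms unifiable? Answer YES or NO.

YES

Decompose tup3/3: tup3(B, char, T2) =?= tup3(io(char), char, tup3(B, B, B)),  option(S2) =?= option(tup3(int, S, S)),  option(T3) =?= option(io(char)).
Decompose tup3/3: B =?= io(char),  char =?= char,  T2 =?= tup3(B, B, B).
Bind B := io(char); substituting into the one remaining equation that mentions B gives: T2 =?= tup3(io(char), io(char), io(char)).
Delete trivial equation char =?= char.
Bind T2 := tup3(io(char), io(char), io(char)); no other remaining equation mentions T2.
Decompose option/1: S2 =?= tup3(int, S, S).
Bind S2 := tup3(int, S, S); no other remaining equation mentions S2.
Decompose option/1: T3 =?= io(char).
Bind T3 := io(char); no other remaining equation mentions T3.
Decompose option/1: tup3(S1, option(tup3(int, nat, char)), S) =?= tup3(char, A, A).
Decompose tup3/3: S1 =?= char,  option(tup3(int, nat, char)) =?= A,  S =?= A.
Bind S1 := char; no other remaining equation mentions S1.
Bind A := option(tup3(int, nat, char)); substituting into the remaining equation gives: S =?= option(tup3(int, nat, char)).
Bind S := option(tup3(int, nat, char)). Substituting into the earlier binding gives S2 := tup3(int, option(tup3(int, nat, char)), option(tup3(int, nat, char))).
No equations remain and no clash or occurs-check failure arose, so a unifier exists.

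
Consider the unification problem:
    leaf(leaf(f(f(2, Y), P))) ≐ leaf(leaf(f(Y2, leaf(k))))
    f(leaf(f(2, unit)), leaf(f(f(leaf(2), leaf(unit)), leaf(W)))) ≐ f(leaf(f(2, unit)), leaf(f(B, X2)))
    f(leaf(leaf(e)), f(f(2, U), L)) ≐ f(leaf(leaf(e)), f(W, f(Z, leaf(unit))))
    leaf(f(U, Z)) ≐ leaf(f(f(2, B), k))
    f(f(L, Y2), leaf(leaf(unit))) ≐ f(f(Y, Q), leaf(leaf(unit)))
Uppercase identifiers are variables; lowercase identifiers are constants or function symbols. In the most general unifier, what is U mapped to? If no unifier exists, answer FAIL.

Decompose leaf/1: leaf(f(f(2, Y), P)) ≐ leaf(f(Y2, leaf(k))).
Decompose leaf/1: f(f(2, Y), P) ≐ f(Y2, leaf(k)).
Decompose f/2: f(2, Y) ≐ Y2,  P ≐ leaf(k).
Bind Y2 := f(2, Y); substituting into the one remaining equation that mentions Y2 gives: f(f(L, f(2, Y)), leaf(leaf(unit))) ≐ f(f(Y, Q), leaf(leaf(unit))).
Bind P := leaf(k); no other remaining equation mentions P.
Decompose f/2: leaf(f(2, unit)) ≐ leaf(f(2, unit)),  leaf(f(f(leaf(2), leaf(unit)), leaf(W))) ≐ leaf(f(B, X2)).
Delete trivial equation leaf(f(2, unit)) ≐ leaf(f(2, unit)).
Decompose leaf/1: f(f(leaf(2), leaf(unit)), leaf(W)) ≐ f(B, X2).
Decompose f/2: f(leaf(2), leaf(unit)) ≐ B,  leaf(W) ≐ X2.
Bind B := f(leaf(2), leaf(unit)); substituting into the one remaining equation that mentions B gives: leaf(f(U, Z)) ≐ leaf(f(f(2, f(leaf(2), leaf(unit))), k)).
Bind X2 := leaf(W); no other remaining equation mentions X2.
Decompose f/2: leaf(leaf(e)) ≐ leaf(leaf(e)),  f(f(2, U), L) ≐ f(W, f(Z, leaf(unit))).
Delete trivial equation leaf(leaf(e)) ≐ leaf(leaf(e)).
Decompose f/2: f(2, U) ≐ W,  L ≐ f(Z, leaf(unit)).
Bind W := f(2, U); no other remaining equation mentions W. Substituting into the earlier binding gives X2 := leaf(f(2, U)).
Bind L := f(Z, leaf(unit)); substituting into the one remaining equation that mentions L gives: f(f(f(Z, leaf(unit)), f(2, Y)), leaf(leaf(unit))) ≐ f(f(Y, Q), leaf(leaf(unit))).
Decompose leaf/1: f(U, Z) ≐ f(f(2, f(leaf(2), leaf(unit))), k).
Decompose f/2: U ≐ f(2, f(leaf(2), leaf(unit))),  Z ≐ k.
Bind U := f(2, f(leaf(2), leaf(unit))); no other remaining equation mentions U. Substituting into the earlier bindings gives X2 := leaf(f(2, f(2, f(leaf(2), leaf(unit))))), W := f(2, f(2, f(leaf(2), leaf(unit)))).
Bind Z := k; substituting into the remaining equation gives: f(f(f(k, leaf(unit)), f(2, Y)), leaf(leaf(unit))) ≐ f(f(Y, Q), leaf(leaf(unit))). Substituting into the earlier binding gives L := f(k, leaf(unit)).
Decompose f/2: f(f(k, leaf(unit)), f(2, Y)) ≐ f(Y, Q),  leaf(leaf(unit)) ≐ leaf(leaf(unit)).
Decompose f/2: f(k, leaf(unit)) ≐ Y,  f(2, Y) ≐ Q.
Bind Y := f(k, leaf(unit)); substituting into the one remaining equation that mentions Y gives: f(2, f(k, leaf(unit))) ≐ Q. Substituting into the earlier binding gives Y2 := f(2, f(k, leaf(unit))).
Bind Q := f(2, f(k, leaf(unit))); no other remaining equation mentions Q.
Delete trivial equation leaf(leaf(unit)) ≐ leaf(leaf(unit)).
MGU = { Y2 ↦ f(2, f(k, leaf(unit))), P ↦ leaf(k), B ↦ f(leaf(2), leaf(unit)), X2 ↦ leaf(f(2, f(2, f(leaf(2), leaf(unit))))), W ↦ f(2, f(2, f(leaf(2), leaf(unit)))), L ↦ f(k, leaf(unit)), U ↦ f(2, f(leaf(2), leaf(unit))), Z ↦ k, Y ↦ f(k, leaf(unit)), Q ↦ f(2, f(k, leaf(unit))) }, so U ↦ f(2, f(leaf(2), leaf(unit))).

f(2, f(leaf(2), leaf(unit)))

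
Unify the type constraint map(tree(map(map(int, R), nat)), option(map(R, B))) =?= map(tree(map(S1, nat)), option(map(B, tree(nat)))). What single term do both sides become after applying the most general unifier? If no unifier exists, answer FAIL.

map(tree(map(map(int, tree(nat)), nat)), option(map(tree(nat), tree(nat))))

Decompose map/2: tree(map(map(int, R), nat)) =?= tree(map(S1, nat)),  option(map(R, B)) =?= option(map(B, tree(nat))).
Decompose tree/1: map(map(int, R), nat) =?= map(S1, nat).
Decompose map/2: map(int, R) =?= S1,  nat =?= nat.
Bind S1 := map(int, R); no other remaining equation mentions S1.
Delete trivial equation nat =?= nat.
Decompose option/1: map(R, B) =?= map(B, tree(nat)).
Decompose map/2: R =?= B,  B =?= tree(nat).
Bind R := B; no other remaining equation mentions R. Substituting into the earlier binding gives S1 := map(int, B).
Bind B := tree(nat). Substituting into the earlier bindings gives S1 := map(int, tree(nat)), R := tree(nat).
Applying the MGU to either side gives map(tree(map(map(int, tree(nat)), nat)), option(map(tree(nat), tree(nat)))).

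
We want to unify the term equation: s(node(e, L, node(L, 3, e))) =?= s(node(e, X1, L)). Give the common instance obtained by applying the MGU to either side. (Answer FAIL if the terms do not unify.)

FAIL

Decompose s/1: node(e, L, node(L, 3, e)) =?= node(e, X1, L).
Decompose node/3: e =?= e,  L =?= X1,  node(L, 3, e) =?= L.
Delete trivial equation e =?= e.
Bind L := X1; substituting into the remaining equation gives: node(X1, 3, e) =?= X1.
Occurs check fails: X1 occurs in node(X1, 3, e); the equation X1 =?= node(X1, 3, e) has no finite solution.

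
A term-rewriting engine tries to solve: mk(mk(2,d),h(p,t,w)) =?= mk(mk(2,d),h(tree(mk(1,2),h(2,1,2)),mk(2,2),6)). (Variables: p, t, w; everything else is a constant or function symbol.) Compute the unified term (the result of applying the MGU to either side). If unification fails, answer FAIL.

mk(mk(2,d),h(tree(mk(1,2),h(2,1,2)),mk(2,2),6))

Decompose mk/2: mk(2,d) =?= mk(2,d),  h(p,t,w) =?= h(tree(mk(1,2),h(2,1,2)),mk(2,2),6).
Delete trivial equation mk(2,d) =?= mk(2,d).
Decompose h/3: p =?= tree(mk(1,2),h(2,1,2)),  t =?= mk(2,2),  w =?= 6.
Bind p := tree(mk(1,2),h(2,1,2)); no other remaining equation mentions p.
Bind t := mk(2,2); no other remaining equation mentions t.
Bind w := 6.
Applying the MGU to either side gives mk(mk(2,d),h(tree(mk(1,2),h(2,1,2)),mk(2,2),6)).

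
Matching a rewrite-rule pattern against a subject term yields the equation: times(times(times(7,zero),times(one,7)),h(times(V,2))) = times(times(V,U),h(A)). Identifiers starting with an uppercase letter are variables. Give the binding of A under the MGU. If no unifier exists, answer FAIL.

times(times(7,zero),2)

Decompose times/2: times(times(7,zero),times(one,7)) = times(V,U),  h(times(V,2)) = h(A).
Decompose times/2: times(7,zero) = V,  times(one,7) = U.
Bind V := times(7,zero); substituting into the one remaining equation that mentions V gives: h(times(times(7,zero),2)) = h(A).
Bind U := times(one,7); no other remaining equation mentions U.
Decompose h/1: times(times(7,zero),2) = A.
Bind A := times(times(7,zero),2).
MGU = { V := times(7,zero), U := times(one,7), A := times(times(7,zero),2) }, so A := times(times(7,zero),2).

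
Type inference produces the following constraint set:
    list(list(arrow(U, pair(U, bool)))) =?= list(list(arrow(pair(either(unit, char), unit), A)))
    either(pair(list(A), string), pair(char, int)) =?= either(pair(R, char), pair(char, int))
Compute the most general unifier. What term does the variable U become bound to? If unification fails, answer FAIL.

FAIL

Decompose list/1: list(arrow(U, pair(U, bool))) =?= list(arrow(pair(either(unit, char), unit), A)).
Decompose list/1: arrow(U, pair(U, bool)) =?= arrow(pair(either(unit, char), unit), A).
Decompose arrow/2: U =?= pair(either(unit, char), unit),  pair(U, bool) =?= A.
Bind U := pair(either(unit, char), unit); substituting into the one remaining equation that mentions U gives: pair(pair(either(unit, char), unit), bool) =?= A.
Bind A := pair(pair(either(unit, char), unit), bool); substituting into the remaining equation gives: either(pair(list(pair(pair(either(unit, char), unit), bool)), string), pair(char, int)) =?= either(pair(R, char), pair(char, int)).
Decompose either/2: pair(list(pair(pair(either(unit, char), unit), bool)), string) =?= pair(R, char),  pair(char, int) =?= pair(char, int).
Decompose pair/2: list(pair(pair(either(unit, char), unit), bool)) =?= R,  string =?= char.
Bind R := list(pair(pair(either(unit, char), unit), bool)); no other remaining equation mentions R.
Clash: constants string and char differ; no unifier exists.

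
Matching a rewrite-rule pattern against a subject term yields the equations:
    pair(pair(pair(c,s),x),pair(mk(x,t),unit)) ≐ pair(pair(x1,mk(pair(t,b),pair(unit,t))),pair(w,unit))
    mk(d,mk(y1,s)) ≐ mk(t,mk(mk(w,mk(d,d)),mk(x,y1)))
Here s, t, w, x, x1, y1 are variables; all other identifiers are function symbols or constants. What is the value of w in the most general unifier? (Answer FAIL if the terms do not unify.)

Decompose pair/2: pair(pair(c,s),x) ≐ pair(x1,mk(pair(t,b),pair(unit,t))),  pair(mk(x,t),unit) ≐ pair(w,unit).
Decompose pair/2: pair(c,s) ≐ x1,  x ≐ mk(pair(t,b),pair(unit,t)).
Bind x1 := pair(c,s); no other remaining equation mentions x1.
Bind x := mk(pair(t,b),pair(unit,t)); substituting into the remaining equations gives: pair(mk(mk(pair(t,b),pair(unit,t)),t),unit) ≐ pair(w,unit),  mk(d,mk(y1,s)) ≐ mk(t,mk(mk(w,mk(d,d)),mk(mk(pair(t,b),pair(unit,t)),y1))).
Decompose pair/2: mk(mk(pair(t,b),pair(unit,t)),t) ≐ w,  unit ≐ unit.
Bind w := mk(mk(pair(t,b),pair(unit,t)),t); substituting into the one remaining equation that mentions w gives: mk(d,mk(y1,s)) ≐ mk(t,mk(mk(mk(mk(pair(t,b),pair(unit,t)),t),mk(d,d)),mk(mk(pair(t,b),pair(unit,t)),y1))).
Delete trivial equation unit ≐ unit.
Decompose mk/2: d ≐ t,  mk(y1,s) ≐ mk(mk(mk(mk(pair(t,b),pair(unit,t)),t),mk(d,d)),mk(mk(pair(t,b),pair(unit,t)),y1)).
Bind t := d; substituting into the remaining equation gives: mk(y1,s) ≐ mk(mk(mk(mk(pair(d,b),pair(unit,d)),d),mk(d,d)),mk(mk(pair(d,b),pair(unit,d)),y1)). Substituting into the earlier bindings gives x := mk(pair(d,b),pair(unit,d)), w := mk(mk(pair(d,b),pair(unit,d)),d).
Decompose mk/2: y1 ≐ mk(mk(mk(pair(d,b),pair(unit,d)),d),mk(d,d)),  s ≐ mk(mk(pair(d,b),pair(unit,d)),y1).
Bind y1 := mk(mk(mk(pair(d,b),pair(unit,d)),d),mk(d,d)); substituting into the remaining equation gives: s ≐ mk(mk(pair(d,b),pair(unit,d)),mk(mk(mk(pair(d,b),pair(unit,d)),d),mk(d,d))).
Bind s := mk(mk(pair(d,b),pair(unit,d)),mk(mk(mk(pair(d,b),pair(unit,d)),d),mk(d,d))). Substituting into the earlier binding gives x1 := pair(c,mk(mk(pair(d,b),pair(unit,d)),mk(mk(mk(pair(d,b),pair(unit,d)),d),mk(d,d)))).
MGU = { x1 ↦ pair(c,mk(mk(pair(d,b),pair(unit,d)),mk(mk(mk(pair(d,b),pair(unit,d)),d),mk(d,d)))), x ↦ mk(pair(d,b),pair(unit,d)), w ↦ mk(mk(pair(d,b),pair(unit,d)),d), t ↦ d, y1 ↦ mk(mk(mk(pair(d,b),pair(unit,d)),d),mk(d,d)), s ↦ mk(mk(pair(d,b),pair(unit,d)),mk(mk(mk(pair(d,b),pair(unit,d)),d),mk(d,d))) }, so w ↦ mk(mk(pair(d,b),pair(unit,d)),d).

mk(mk(pair(d,b),pair(unit,d)),d)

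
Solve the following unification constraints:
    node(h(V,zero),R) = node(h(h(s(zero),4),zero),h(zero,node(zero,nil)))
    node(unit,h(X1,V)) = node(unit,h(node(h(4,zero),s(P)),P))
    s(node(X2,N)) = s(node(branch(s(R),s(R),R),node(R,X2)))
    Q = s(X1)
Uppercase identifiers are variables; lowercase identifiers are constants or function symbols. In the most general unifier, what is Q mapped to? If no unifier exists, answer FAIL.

Decompose node/2: h(V,zero) = h(h(s(zero),4),zero),  R = h(zero,node(zero,nil)).
Decompose h/2: V = h(s(zero),4),  zero = zero.
Bind V := h(s(zero),4); substituting into the one remaining equation that mentions V gives: node(unit,h(X1,h(s(zero),4))) = node(unit,h(node(h(4,zero),s(P)),P)).
Delete trivial equation zero = zero.
Bind R := h(zero,node(zero,nil)); substituting into the one remaining equation that mentions R gives: s(node(X2,N)) = s(node(branch(s(h(zero,node(zero,nil))),s(h(zero,node(zero,nil))),h(zero,node(zero,nil))),node(h(zero,node(zero,nil)),X2))).
Decompose node/2: unit = unit,  h(X1,h(s(zero),4)) = h(node(h(4,zero),s(P)),P).
Delete trivial equation unit = unit.
Decompose h/2: X1 = node(h(4,zero),s(P)),  h(s(zero),4) = P.
Bind X1 := node(h(4,zero),s(P)); substituting into the one remaining equation that mentions X1 gives: Q = s(node(h(4,zero),s(P))).
Bind P := h(s(zero),4); substituting into the one remaining equation that mentions P gives: Q = s(node(h(4,zero),s(h(s(zero),4)))). Substituting into the earlier binding gives X1 := node(h(4,zero),s(h(s(zero),4))).
Decompose s/1: node(X2,N) = node(branch(s(h(zero,node(zero,nil))),s(h(zero,node(zero,nil))),h(zero,node(zero,nil))),node(h(zero,node(zero,nil)),X2)).
Decompose node/2: X2 = branch(s(h(zero,node(zero,nil))),s(h(zero,node(zero,nil))),h(zero,node(zero,nil))),  N = node(h(zero,node(zero,nil)),X2).
Bind X2 := branch(s(h(zero,node(zero,nil))),s(h(zero,node(zero,nil))),h(zero,node(zero,nil))); substituting into the one remaining equation that mentions X2 gives: N = node(h(zero,node(zero,nil)),branch(s(h(zero,node(zero,nil))),s(h(zero,node(zero,nil))),h(zero,node(zero,nil)))).
Bind N := node(h(zero,node(zero,nil)),branch(s(h(zero,node(zero,nil))),s(h(zero,node(zero,nil))),h(zero,node(zero,nil)))); no other remaining equation mentions N.
Bind Q := s(node(h(4,zero),s(h(s(zero),4)))).
MGU = { V ↦ h(s(zero),4), R ↦ h(zero,node(zero,nil)), X1 ↦ node(h(4,zero),s(h(s(zero),4))), P ↦ h(s(zero),4), X2 ↦ branch(s(h(zero,node(zero,nil))),s(h(zero,node(zero,nil))),h(zero,node(zero,nil))), N ↦ node(h(zero,node(zero,nil)),branch(s(h(zero,node(zero,nil))),s(h(zero,node(zero,nil))),h(zero,node(zero,nil)))), Q ↦ s(node(h(4,zero),s(h(s(zero),4)))) }, so Q ↦ s(node(h(4,zero),s(h(s(zero),4)))).

s(node(h(4,zero),s(h(s(zero),4))))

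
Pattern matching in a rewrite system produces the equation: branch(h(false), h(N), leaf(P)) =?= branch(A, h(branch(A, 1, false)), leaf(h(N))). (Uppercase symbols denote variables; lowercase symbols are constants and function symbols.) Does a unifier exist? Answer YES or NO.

YES

Decompose branch/3: h(false) =?= A,  h(N) =?= h(branch(A, 1, false)),  leaf(P) =?= leaf(h(N)).
Bind A := h(false); substituting into the one remaining equation that mentions A gives: h(N) =?= h(branch(h(false), 1, false)).
Decompose h/1: N =?= branch(h(false), 1, false).
Bind N := branch(h(false), 1, false); substituting into the remaining equation gives: leaf(P) =?= leaf(h(branch(h(false), 1, false))).
Decompose leaf/1: P =?= h(branch(h(false), 1, false)).
Bind P := h(branch(h(false), 1, false)).
No equations remain and no clash or occurs-check failure arose, so a unifier exists.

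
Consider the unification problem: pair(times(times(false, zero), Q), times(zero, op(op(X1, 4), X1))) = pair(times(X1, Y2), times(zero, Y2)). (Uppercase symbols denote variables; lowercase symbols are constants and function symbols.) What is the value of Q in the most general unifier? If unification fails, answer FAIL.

Decompose pair/2: times(times(false, zero), Q) = times(X1, Y2),  times(zero, op(op(X1, 4), X1)) = times(zero, Y2).
Decompose times/2: times(false, zero) = X1,  Q = Y2.
Bind X1 := times(false, zero); substituting into the one remaining equation that mentions X1 gives: times(zero, op(op(times(false, zero), 4), times(false, zero))) = times(zero, Y2).
Bind Q := Y2; no other remaining equation mentions Q.
Decompose times/2: zero = zero,  op(op(times(false, zero), 4), times(false, zero)) = Y2.
Delete trivial equation zero = zero.
Bind Y2 := op(op(times(false, zero), 4), times(false, zero)). Substituting into the earlier binding gives Q := op(op(times(false, zero), 4), times(false, zero)).
MGU = { X1 := times(false, zero), Q := op(op(times(false, zero), 4), times(false, zero)), Y2 := op(op(times(false, zero), 4), times(false, zero)) }, so Q := op(op(times(false, zero), 4), times(false, zero)).

op(op(times(false, zero), 4), times(false, zero))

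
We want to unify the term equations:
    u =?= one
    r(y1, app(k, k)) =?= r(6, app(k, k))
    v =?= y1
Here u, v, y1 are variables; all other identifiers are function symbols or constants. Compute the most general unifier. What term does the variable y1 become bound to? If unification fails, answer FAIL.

Bind u := one; no other remaining equation mentions u.
Decompose r/2: y1 =?= 6,  app(k, k) =?= app(k, k).
Bind y1 := 6; substituting into the one remaining equation that mentions y1 gives: v =?= 6.
Delete trivial equation app(k, k) =?= app(k, k).
Bind v := 6.
MGU = { u := one, y1 := 6, v := 6 }, so y1 := 6.

6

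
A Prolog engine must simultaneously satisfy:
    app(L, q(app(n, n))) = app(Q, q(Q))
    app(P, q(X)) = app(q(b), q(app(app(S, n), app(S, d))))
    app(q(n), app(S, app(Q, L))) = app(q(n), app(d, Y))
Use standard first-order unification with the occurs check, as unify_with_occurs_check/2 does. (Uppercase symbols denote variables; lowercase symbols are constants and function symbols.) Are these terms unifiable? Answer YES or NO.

YES

Decompose app/2: L = Q,  q(app(n, n)) = q(Q).
Bind L := Q; substituting into the one remaining equation that mentions L gives: app(q(n), app(S, app(Q, Q))) = app(q(n), app(d, Y)).
Decompose q/1: app(n, n) = Q.
Bind Q := app(n, n); substituting into the one remaining equation that mentions Q gives: app(q(n), app(S, app(app(n, n), app(n, n)))) = app(q(n), app(d, Y)). Substituting into the earlier binding gives L := app(n, n).
Decompose app/2: P = q(b),  q(X) = q(app(app(S, n), app(S, d))).
Bind P := q(b); no other remaining equation mentions P.
Decompose q/1: X = app(app(S, n), app(S, d)).
Bind X := app(app(S, n), app(S, d)); no other remaining equation mentions X.
Decompose app/2: q(n) = q(n),  app(S, app(app(n, n), app(n, n))) = app(d, Y).
Delete trivial equation q(n) = q(n).
Decompose app/2: S = d,  app(app(n, n), app(n, n)) = Y.
Bind S := d; no other remaining equation mentions S. Substituting into the earlier binding gives X := app(app(d, n), app(d, d)).
Bind Y := app(app(n, n), app(n, n)).
No equations remain and no clash or occurs-check failure arose, so a unifier exists.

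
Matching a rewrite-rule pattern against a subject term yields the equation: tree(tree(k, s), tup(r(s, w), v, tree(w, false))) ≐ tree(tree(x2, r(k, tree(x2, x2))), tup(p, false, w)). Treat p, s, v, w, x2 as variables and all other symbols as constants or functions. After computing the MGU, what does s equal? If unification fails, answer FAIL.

Decompose tree/2: tree(k, s) ≐ tree(x2, r(k, tree(x2, x2))),  tup(r(s, w), v, tree(w, false)) ≐ tup(p, false, w).
Decompose tree/2: k ≐ x2,  s ≐ r(k, tree(x2, x2)).
Bind x2 := k; substituting into the one remaining equation that mentions x2 gives: s ≐ r(k, tree(k, k)).
Bind s := r(k, tree(k, k)); substituting into the remaining equation gives: tup(r(r(k, tree(k, k)), w), v, tree(w, false)) ≐ tup(p, false, w).
Decompose tup/3: r(r(k, tree(k, k)), w) ≐ p,  v ≐ false,  tree(w, false) ≐ w.
Bind p := r(r(k, tree(k, k)), w); no other remaining equation mentions p.
Bind v := false; no other remaining equation mentions v.
Occurs check fails: w occurs in tree(w, false); the equation w ≐ tree(w, false) has no finite solution.

FAIL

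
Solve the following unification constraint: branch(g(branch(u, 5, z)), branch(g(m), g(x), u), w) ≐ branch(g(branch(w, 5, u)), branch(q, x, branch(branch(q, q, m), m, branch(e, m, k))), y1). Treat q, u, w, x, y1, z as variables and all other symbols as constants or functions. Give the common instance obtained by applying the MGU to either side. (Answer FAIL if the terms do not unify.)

Decompose branch/3: g(branch(u, 5, z)) ≐ g(branch(w, 5, u)),  branch(g(m), g(x), u) ≐ branch(q, x, branch(branch(q, q, m), m, branch(e, m, k))),  w ≐ y1.
Decompose g/1: branch(u, 5, z) ≐ branch(w, 5, u).
Decompose branch/3: u ≐ w,  5 ≐ 5,  z ≐ u.
Bind u := w; substituting into the 2 remaining equations that mention u gives: z ≐ w,  branch(g(m), g(x), w) ≐ branch(q, x, branch(branch(q, q, m), m, branch(e, m, k))).
Delete trivial equation 5 ≐ 5.
Bind z := w; no other remaining equation mentions z.
Decompose branch/3: g(m) ≐ q,  g(x) ≐ x,  w ≐ branch(branch(q, q, m), m, branch(e, m, k)).
Bind q := g(m); substituting into the one remaining equation that mentions q gives: w ≐ branch(branch(g(m), g(m), m), m, branch(e, m, k)).
Occurs check fails: x occurs in g(x); the equation x ≐ g(x) has no finite solution.

FAIL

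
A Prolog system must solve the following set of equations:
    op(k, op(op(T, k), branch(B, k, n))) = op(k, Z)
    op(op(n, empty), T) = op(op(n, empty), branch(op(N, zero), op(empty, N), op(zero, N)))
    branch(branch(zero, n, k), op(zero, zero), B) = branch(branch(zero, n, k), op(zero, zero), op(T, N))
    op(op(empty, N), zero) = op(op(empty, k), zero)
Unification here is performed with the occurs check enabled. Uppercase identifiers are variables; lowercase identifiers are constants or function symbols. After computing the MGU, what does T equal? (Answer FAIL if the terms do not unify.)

branch(op(k, zero), op(empty, k), op(zero, k))

Decompose op/2: k = k,  op(op(T, k), branch(B, k, n)) = Z.
Delete trivial equation k = k.
Bind Z := op(op(T, k), branch(B, k, n)); no other remaining equation mentions Z.
Decompose op/2: op(n, empty) = op(n, empty),  T = branch(op(N, zero), op(empty, N), op(zero, N)).
Delete trivial equation op(n, empty) = op(n, empty).
Bind T := branch(op(N, zero), op(empty, N), op(zero, N)); substituting into the one remaining equation that mentions T gives: branch(branch(zero, n, k), op(zero, zero), B) = branch(branch(zero, n, k), op(zero, zero), op(branch(op(N, zero), op(empty, N), op(zero, N)), N)). Substituting into the earlier binding gives Z := op(op(branch(op(N, zero), op(empty, N), op(zero, N)), k), branch(B, k, n)).
Decompose branch/3: branch(zero, n, k) = branch(zero, n, k),  op(zero, zero) = op(zero, zero),  B = op(branch(op(N, zero), op(empty, N), op(zero, N)), N).
Delete trivial equation branch(zero, n, k) = branch(zero, n, k).
Delete trivial equation op(zero, zero) = op(zero, zero).
Bind B := op(branch(op(N, zero), op(empty, N), op(zero, N)), N); no other remaining equation mentions B. Substituting into the earlier binding gives Z := op(op(branch(op(N, zero), op(empty, N), op(zero, N)), k), branch(op(branch(op(N, zero), op(empty, N), op(zero, N)), N), k, n)).
Decompose op/2: op(empty, N) = op(empty, k),  zero = zero.
Decompose op/2: empty = empty,  N = k.
Delete trivial equation empty = empty.
Bind N := k; no other remaining equation mentions N. Substituting into the earlier bindings gives Z := op(op(branch(op(k, zero), op(empty, k), op(zero, k)), k), branch(op(branch(op(k, zero), op(empty, k), op(zero, k)), k), k, n)), T := branch(op(k, zero), op(empty, k), op(zero, k)), B := op(branch(op(k, zero), op(empty, k), op(zero, k)), k).
Delete trivial equation zero = zero.
MGU = { Z ↦ op(op(branch(op(k, zero), op(empty, k), op(zero, k)), k), branch(op(branch(op(k, zero), op(empty, k), op(zero, k)), k), k, n)), T ↦ branch(op(k, zero), op(empty, k), op(zero, k)), B ↦ op(branch(op(k, zero), op(empty, k), op(zero, k)), k), N ↦ k }, so T ↦ branch(op(k, zero), op(empty, k), op(zero, k)).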